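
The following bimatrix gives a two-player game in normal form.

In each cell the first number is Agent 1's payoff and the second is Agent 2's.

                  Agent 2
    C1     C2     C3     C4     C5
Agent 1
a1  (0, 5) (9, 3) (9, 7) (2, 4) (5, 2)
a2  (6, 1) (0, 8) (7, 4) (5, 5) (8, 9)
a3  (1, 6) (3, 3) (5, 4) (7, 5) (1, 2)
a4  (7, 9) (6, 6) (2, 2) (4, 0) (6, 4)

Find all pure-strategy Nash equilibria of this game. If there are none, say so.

(a1, C3), (a2, C5), (a4, C1)

Agent 1 against C1: payoffs 0, 6, 1, 7 → best response a4.
Agent 1 against C2: payoffs 9, 0, 3, 6 → best response a1.
Agent 1 against C3: payoffs 9, 7, 5, 2 → best response a1.
Agent 1 against C4: payoffs 2, 5, 7, 4 → best response a3.
Agent 1 against C5: payoffs 5, 8, 1, 6 → best response a2.
Agent 2 against a1: payoffs 5, 3, 7, 4, 2 → best response C3.
Agent 2 against a2: payoffs 1, 8, 4, 5, 9 → best response C5.
Agent 2 against a3: payoffs 6, 3, 4, 5, 2 → best response C1.
Agent 2 against a4: payoffs 9, 6, 2, 0, 4 → best response C1.
Mutual best responses: (a1, C3); (a2, C5); (a4, C1).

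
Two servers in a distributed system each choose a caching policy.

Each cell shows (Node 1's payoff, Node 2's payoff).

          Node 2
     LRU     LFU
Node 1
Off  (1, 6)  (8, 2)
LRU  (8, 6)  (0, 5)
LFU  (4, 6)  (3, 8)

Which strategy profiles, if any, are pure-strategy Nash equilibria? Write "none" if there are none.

The unique pure-strategy Nash equilibrium is (LRU, LRU).

(Off, LRU): Node 1 can switch to LRU (1 → 8). Not NE.
(Off, LFU): Node 2 can switch to LRU (2 → 6). Not NE.
(LRU, LRU): Node 1 gets 8, best alternative 4; Node 2 gets 6, best alternative 5. No profitable deviation — NE.
(LRU, LFU): Node 1 can switch to Off (0 → 8). Not NE.
(LFU, LRU): Node 1 can switch to LRU (4 → 8). Not NE.
(LFU, LFU): Node 1 can switch to Off (3 → 8). Not NE.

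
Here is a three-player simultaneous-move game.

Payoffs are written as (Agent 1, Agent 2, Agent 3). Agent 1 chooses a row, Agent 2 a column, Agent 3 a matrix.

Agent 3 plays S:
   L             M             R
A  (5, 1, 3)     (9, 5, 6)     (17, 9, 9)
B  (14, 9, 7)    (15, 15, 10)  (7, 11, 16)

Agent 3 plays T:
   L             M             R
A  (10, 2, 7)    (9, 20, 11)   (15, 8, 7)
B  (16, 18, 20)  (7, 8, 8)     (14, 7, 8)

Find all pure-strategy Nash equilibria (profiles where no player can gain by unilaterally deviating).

Pure-strategy Nash equilibria: (A, M, T), (A, R, S), (B, L, T), (B, M, S)

(A, L, S): Agent 1 can switch to B (5 → 14). Not NE.
(A, L, T): Agent 1 can switch to B (10 → 16). Not NE.
(A, M, S): Agent 1 can switch to B (9 → 15). Not NE.
(A, M, T): Agent 1 gets 9, best alternative 7; Agent 2 gets 20, best alternative 8; Agent 3 gets 11, best alternative 6. No profitable deviation — NE.
(A, R, S): Agent 1 gets 17, best alternative 7; Agent 2 gets 9, best alternative 5; Agent 3 gets 9, best alternative 7. No profitable deviation — NE.
(A, R, T): Agent 2 can switch to M (8 → 20). Not NE.
(B, L, S): Agent 2 can switch to M (9 → 15). Not NE.
(B, L, T): Agent 1 gets 16, best alternative 10; Agent 2 gets 18, best alternative 8; Agent 3 gets 20, best alternative 7. No profitable deviation — NE.
(B, M, S): Agent 1 gets 15, best alternative 9; Agent 2 gets 15, best alternative 11; Agent 3 gets 10, best alternative 8. No profitable deviation — NE.
(B, M, T): Agent 1 can switch to A (7 → 9). Not NE.
(B, R, S): Agent 1 can switch to A (7 → 17). Not NE.
(B, R, T): Agent 1 can switch to A (14 → 15). Not NE.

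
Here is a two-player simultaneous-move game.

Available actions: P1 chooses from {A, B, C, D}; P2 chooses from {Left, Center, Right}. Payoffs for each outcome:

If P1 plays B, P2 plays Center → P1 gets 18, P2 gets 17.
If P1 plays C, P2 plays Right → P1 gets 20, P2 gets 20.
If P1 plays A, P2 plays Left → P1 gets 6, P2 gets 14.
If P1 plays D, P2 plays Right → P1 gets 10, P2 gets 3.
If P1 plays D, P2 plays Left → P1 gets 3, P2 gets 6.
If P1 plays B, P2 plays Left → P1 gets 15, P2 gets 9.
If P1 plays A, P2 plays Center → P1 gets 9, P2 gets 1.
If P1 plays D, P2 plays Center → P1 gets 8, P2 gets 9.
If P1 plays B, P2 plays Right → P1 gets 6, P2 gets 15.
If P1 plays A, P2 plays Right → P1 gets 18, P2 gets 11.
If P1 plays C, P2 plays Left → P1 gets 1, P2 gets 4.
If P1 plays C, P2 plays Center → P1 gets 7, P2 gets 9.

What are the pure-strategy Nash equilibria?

Pure-strategy Nash equilibria: (B, Center); (C, Right)

(A, Left): P1 can switch to B (6 → 15). Not NE.
(A, Center): P1 can switch to B (9 → 18). Not NE.
(A, Right): P1 can switch to C (18 → 20). Not NE.
(B, Left): P2 can switch to Center (9 → 17). Not NE.
(B, Center): P1 gets 18, best alternative 9; P2 gets 17, best alternative 15. No profitable deviation — NE.
(B, Right): P1 can switch to A (6 → 18). Not NE.
(C, Left): P1 can switch to A (1 → 6). Not NE.
(C, Right): P1 gets 20, best alternative 18; P2 gets 20, best alternative 9. No profitable deviation — NE.
(The remaining 4 profiles each have a profitable deviation by the same check.)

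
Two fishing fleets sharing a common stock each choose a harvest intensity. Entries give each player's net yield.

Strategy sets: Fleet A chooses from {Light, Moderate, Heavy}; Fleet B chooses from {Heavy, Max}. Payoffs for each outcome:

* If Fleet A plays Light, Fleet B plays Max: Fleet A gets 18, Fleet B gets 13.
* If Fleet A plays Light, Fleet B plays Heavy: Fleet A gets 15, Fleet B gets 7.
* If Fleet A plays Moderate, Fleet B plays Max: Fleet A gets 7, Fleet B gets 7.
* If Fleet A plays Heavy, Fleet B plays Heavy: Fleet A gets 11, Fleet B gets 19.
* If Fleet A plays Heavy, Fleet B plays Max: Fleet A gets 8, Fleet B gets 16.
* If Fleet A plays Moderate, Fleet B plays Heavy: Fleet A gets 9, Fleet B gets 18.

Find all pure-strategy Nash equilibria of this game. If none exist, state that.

(Light, Heavy): Fleet B can switch to Max (7 → 13). Not NE.
(Light, Max): Fleet A gets 18, best alternative 8; Fleet B gets 13, best alternative 7. No profitable deviation — NE.
(Moderate, Heavy): Fleet A can switch to Light (9 → 15). Not NE.
(Moderate, Max): Fleet A can switch to Light (7 → 18). Not NE.
(Heavy, Heavy): Fleet A can switch to Light (11 → 15). Not NE.
(Heavy, Max): Fleet A can switch to Light (8 → 18). Not NE.

The unique pure-strategy Nash equilibrium is (Light, Max).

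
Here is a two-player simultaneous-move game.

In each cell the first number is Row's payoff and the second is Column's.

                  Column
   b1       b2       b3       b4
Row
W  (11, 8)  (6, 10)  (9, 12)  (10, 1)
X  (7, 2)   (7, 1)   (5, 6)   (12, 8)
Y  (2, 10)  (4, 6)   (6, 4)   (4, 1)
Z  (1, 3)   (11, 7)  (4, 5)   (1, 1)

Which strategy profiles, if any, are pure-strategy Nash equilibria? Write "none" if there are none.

(W, b3); (X, b4); (Z, b2)

For each player, find the best response to each opponent profile; mutual best responses are the pure NE.
Row against b1: payoffs 11, 7, 2, 1 → best response W.
Row against b2: payoffs 6, 7, 4, 11 → best response Z.
Row against b3: payoffs 9, 5, 6, 4 → best response W.
Row against b4: payoffs 10, 12, 4, 1 → best response X.
Column against W: payoffs 8, 10, 12, 1 → best response b3.
Column against X: payoffs 2, 1, 6, 8 → best response b4.
Column against Y: payoffs 10, 6, 4, 1 → best response b1.
Column against Z: payoffs 3, 7, 5, 1 → best response b2.
Mutual best responses: (W, b3); (X, b4); (Z, b2).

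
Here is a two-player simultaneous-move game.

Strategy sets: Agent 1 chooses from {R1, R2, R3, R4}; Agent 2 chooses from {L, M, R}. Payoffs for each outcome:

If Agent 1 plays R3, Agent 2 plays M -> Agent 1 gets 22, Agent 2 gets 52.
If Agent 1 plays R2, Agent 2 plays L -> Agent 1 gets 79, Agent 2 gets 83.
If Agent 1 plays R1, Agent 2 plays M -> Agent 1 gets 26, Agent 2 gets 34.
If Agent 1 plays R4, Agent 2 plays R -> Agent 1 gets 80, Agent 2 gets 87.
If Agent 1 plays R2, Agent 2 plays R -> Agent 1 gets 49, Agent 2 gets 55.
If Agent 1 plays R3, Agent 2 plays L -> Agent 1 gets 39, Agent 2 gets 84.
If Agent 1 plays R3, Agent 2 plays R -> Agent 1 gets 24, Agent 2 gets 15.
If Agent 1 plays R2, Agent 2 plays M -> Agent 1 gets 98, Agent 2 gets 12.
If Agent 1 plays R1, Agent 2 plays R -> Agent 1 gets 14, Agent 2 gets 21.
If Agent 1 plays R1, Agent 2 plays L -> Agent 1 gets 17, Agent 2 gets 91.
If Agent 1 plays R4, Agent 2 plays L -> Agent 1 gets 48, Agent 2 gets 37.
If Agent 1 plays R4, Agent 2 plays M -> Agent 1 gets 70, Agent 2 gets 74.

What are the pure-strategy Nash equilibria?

Mark each player's best response to every combination of opponents' strategies; a profile where every player is best-responding is a pure Nash equilibrium.
Agent 1 against L: payoffs 17, 79, 39, 48 → best response R2.
Agent 1 against M: payoffs 26, 98, 22, 70 → best response R2.
Agent 1 against R: payoffs 14, 49, 24, 80 → best response R4.
Agent 2 against R1: payoffs 91, 34, 21 → best response L.
Agent 2 against R2: payoffs 83, 12, 55 → best response L.
Agent 2 against R3: payoffs 84, 52, 15 → best response L.
Agent 2 against R4: payoffs 37, 74, 87 → best response R.
Mutual best responses: (R2, L); (R4, R).

(R2, L) and (R4, R)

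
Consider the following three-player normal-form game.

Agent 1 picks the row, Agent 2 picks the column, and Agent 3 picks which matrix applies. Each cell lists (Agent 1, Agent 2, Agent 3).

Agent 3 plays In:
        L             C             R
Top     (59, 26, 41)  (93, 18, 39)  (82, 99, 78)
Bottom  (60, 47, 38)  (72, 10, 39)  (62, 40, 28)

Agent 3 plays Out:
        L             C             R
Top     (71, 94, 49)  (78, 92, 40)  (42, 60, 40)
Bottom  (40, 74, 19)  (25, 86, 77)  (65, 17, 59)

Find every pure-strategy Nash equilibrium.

(Top, L, In): Agent 1 can switch to Bottom (59 → 60). Not NE.
(Top, L, Out): Agent 1 gets 71, best alternative 40; Agent 2 gets 94, best alternative 92; Agent 3 gets 49, best alternative 41. No profitable deviation — NE.
(Top, C, In): Agent 2 can switch to L (18 → 26). Not NE.
(Top, C, Out): Agent 2 can switch to L (92 → 94). Not NE.
(Top, R, In): Agent 1 gets 82, best alternative 62; Agent 2 gets 99, best alternative 26; Agent 3 gets 78, best alternative 40. No profitable deviation — NE.
(Top, R, Out): Agent 1 can switch to Bottom (42 → 65). Not NE.
(Bottom, L, In): Agent 1 gets 60, best alternative 59; Agent 2 gets 47, best alternative 40; Agent 3 gets 38, best alternative 19. No profitable deviation — NE.
(Bottom, L, Out): Agent 1 can switch to Top (40 → 71). Not NE.
(Bottom, C, In): Agent 1 can switch to Top (72 → 93). Not NE.
(Bottom, C, Out): Agent 1 can switch to Top (25 → 78). Not NE.
(Bottom, R, In): Agent 1 can switch to Top (62 → 82). Not NE.
(Bottom, R, Out): Agent 2 can switch to L (17 → 74). Not NE.

Pure-strategy Nash equilibria: (Top, L, Out), (Top, R, In), (Bottom, L, In)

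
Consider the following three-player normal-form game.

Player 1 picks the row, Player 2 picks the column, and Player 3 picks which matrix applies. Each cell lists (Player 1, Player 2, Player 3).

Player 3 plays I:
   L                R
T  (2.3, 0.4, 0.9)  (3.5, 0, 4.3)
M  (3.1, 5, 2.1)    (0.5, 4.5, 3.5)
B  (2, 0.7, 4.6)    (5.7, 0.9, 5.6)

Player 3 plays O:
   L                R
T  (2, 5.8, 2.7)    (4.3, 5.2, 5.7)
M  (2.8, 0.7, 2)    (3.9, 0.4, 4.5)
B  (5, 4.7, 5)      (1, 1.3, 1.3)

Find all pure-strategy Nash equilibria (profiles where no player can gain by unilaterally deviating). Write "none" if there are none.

(T, L, I): Player 1 can switch to M (2.3 → 3.1). Not NE.
(T, L, O): Player 1 can switch to M (2 → 2.8). Not NE.
(T, R, I): Player 1 can switch to B (3.5 → 5.7). Not NE.
(T, R, O): Player 2 can switch to L (5.2 → 5.8). Not NE.
(M, L, I): Player 1 gets 3.1, best alternative 2.3; Player 2 gets 5, best alternative 4.5; Player 3 gets 2.1, best alternative 2. No profitable deviation — NE.
(M, L, O): Player 1 can switch to B (2.8 → 5). Not NE.
(M, R, I): Player 1 can switch to T (0.5 → 3.5). Not NE.
(M, R, O): Player 1 can switch to T (3.9 → 4.3). Not NE.
(B, L, I): Player 1 can switch to T (2 → 2.3). Not NE.
(B, L, O): Player 1 gets 5, best alternative 2.8; Player 2 gets 4.7, best alternative 1.3; Player 3 gets 5, best alternative 4.6. No profitable deviation — NE.
(B, R, I): Player 1 gets 5.7, best alternative 3.5; Player 2 gets 0.9, best alternative 0.7; Player 3 gets 5.6, best alternative 1.3. No profitable deviation — NE.
(B, R, O): Player 1 can switch to T (1 → 4.3). Not NE.

Pure-strategy Nash equilibria: (M, L, I), (B, L, O), (B, R, I)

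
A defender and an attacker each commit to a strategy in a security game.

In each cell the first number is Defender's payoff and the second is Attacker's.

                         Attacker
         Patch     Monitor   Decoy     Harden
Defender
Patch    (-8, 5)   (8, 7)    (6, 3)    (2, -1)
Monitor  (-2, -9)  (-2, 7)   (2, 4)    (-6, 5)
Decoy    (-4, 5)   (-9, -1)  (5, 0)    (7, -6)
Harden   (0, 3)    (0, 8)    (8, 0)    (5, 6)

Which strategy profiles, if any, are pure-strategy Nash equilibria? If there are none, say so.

Pure NE: (Patch, Monitor)

(Patch, Patch): Defender can switch to Monitor (-8 → -2). Not NE.
(Patch, Monitor): Defender gets 8, best alternative 0; Attacker gets 7, best alternative 5. No profitable deviation — NE.
(Patch, Decoy): Defender can switch to Harden (6 → 8). Not NE.
(Patch, Harden): Defender can switch to Decoy (2 → 7). Not NE.
(Monitor, Patch): Defender can switch to Harden (-2 → 0). Not NE.
(Monitor, Monitor): Defender can switch to Patch (-2 → 8). Not NE.
(Monitor, Decoy): Defender can switch to Patch (2 → 6). Not NE.
(Monitor, Harden): Defender can switch to Patch (-6 → 2). Not NE.
(Decoy, Patch): Defender can switch to Monitor (-4 → -2). Not NE.
(Decoy, Monitor): Defender can switch to Patch (-9 → 8). Not NE.
(Decoy, Decoy): Defender can switch to Patch (5 → 6). Not NE.
(The remaining 5 profiles each have a profitable deviation by the same check.)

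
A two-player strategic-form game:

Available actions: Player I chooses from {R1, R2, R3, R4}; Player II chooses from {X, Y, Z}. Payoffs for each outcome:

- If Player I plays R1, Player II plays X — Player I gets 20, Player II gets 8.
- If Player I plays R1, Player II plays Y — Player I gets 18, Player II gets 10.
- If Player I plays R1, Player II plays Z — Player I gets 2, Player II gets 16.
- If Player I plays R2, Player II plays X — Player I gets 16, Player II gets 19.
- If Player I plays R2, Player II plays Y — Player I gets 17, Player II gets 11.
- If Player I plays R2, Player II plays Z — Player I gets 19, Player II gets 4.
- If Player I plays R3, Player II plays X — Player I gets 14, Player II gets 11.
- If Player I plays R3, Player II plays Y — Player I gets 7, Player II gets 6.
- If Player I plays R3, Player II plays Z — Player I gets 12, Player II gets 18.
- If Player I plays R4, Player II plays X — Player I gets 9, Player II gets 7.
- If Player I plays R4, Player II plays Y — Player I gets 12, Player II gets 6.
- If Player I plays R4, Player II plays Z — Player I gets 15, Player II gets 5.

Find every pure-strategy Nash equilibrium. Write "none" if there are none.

(R1, X): Player II can switch to Y (8 → 10). Not NE.
(R1, Y): Player II can switch to Z (10 → 16). Not NE.
(R1, Z): Player I can switch to R2 (2 → 19). Not NE.
(R2, X): Player I can switch to R1 (16 → 20). Not NE.
(R2, Y): Player I can switch to R1 (17 → 18). Not NE.
(R2, Z): Player II can switch to X (4 → 19). Not NE.
(R3, X): Player I can switch to R1 (14 → 20). Not NE.
(R3, Y): Player I can switch to R1 (7 → 18). Not NE.
(The remaining 4 profiles each have a profitable deviation by the same check.)

none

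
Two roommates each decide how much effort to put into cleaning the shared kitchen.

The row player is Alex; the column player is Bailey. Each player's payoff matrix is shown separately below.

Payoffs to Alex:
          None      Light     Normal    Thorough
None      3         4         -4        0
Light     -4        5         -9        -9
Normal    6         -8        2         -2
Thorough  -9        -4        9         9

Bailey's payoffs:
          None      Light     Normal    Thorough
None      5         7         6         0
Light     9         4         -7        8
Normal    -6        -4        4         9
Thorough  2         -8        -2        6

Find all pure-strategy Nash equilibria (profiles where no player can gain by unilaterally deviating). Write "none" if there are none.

(Thorough, Thorough)

Check each profile: it is a Nash equilibrium iff no player can strictly gain by switching unilaterally.
(None, None): Alex can switch to Normal (3 → 6). Not NE.
(None, Light): Alex can switch to Light (4 → 5). Not NE.
(None, Normal): Alex can switch to Normal (-4 → 2). Not NE.
(None, Thorough): Alex can switch to Thorough (0 → 9). Not NE.
(Light, None): Alex can switch to None (-4 → 3). Not NE.
(Light, Light): Bailey can switch to None (4 → 9). Not NE.
(Light, Normal): Alex can switch to None (-9 → -4). Not NE.
(Light, Thorough): Alex can switch to None (-9 → 0). Not NE.
(Normal, None): Bailey can switch to Light (-6 → -4). Not NE.
(Normal, Light): Alex can switch to None (-8 → 4). Not NE.
(Thorough, Thorough): Alex gets 9, best alternative 0; Bailey gets 6, best alternative 2. No profitable deviation — NE.
(The remaining 5 profiles each have a profitable deviation by the same check.)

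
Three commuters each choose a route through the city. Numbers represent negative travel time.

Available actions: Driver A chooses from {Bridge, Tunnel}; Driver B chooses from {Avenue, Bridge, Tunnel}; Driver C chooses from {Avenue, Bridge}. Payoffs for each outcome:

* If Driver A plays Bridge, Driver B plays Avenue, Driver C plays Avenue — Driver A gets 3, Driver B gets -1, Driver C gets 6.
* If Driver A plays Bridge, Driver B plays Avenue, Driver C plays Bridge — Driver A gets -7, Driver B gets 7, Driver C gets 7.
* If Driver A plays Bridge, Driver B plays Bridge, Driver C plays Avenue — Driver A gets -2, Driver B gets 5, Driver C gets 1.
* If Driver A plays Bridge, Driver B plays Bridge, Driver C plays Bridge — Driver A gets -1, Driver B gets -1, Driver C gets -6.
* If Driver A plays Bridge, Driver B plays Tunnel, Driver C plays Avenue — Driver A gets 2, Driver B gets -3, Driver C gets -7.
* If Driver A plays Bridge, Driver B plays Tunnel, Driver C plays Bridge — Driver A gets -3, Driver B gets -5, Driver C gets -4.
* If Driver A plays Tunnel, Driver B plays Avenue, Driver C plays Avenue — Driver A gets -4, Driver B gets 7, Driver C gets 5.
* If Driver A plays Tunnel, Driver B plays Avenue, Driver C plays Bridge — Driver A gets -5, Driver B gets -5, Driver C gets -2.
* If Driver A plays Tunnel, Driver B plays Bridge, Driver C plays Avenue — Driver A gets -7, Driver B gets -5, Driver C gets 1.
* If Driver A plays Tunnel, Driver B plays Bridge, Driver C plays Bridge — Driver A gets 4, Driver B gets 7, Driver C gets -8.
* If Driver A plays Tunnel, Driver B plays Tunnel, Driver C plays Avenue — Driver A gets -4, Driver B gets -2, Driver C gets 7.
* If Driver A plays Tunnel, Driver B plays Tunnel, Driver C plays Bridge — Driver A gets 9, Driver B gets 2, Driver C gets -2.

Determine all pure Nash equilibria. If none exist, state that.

Check each profile: it is a Nash equilibrium iff no player can strictly gain by switching unilaterally.
(Bridge, Avenue, Avenue): Driver B can switch to Bridge (-1 → 5). Not NE.
(Bridge, Avenue, Bridge): Driver A can switch to Tunnel (-7 → -5). Not NE.
(Bridge, Bridge, Avenue): Driver A gets -2, best alternative -7; Driver B gets 5, best alternative -1; Driver C gets 1, best alternative -6. No profitable deviation — NE.
(Bridge, Bridge, Bridge): Driver A can switch to Tunnel (-1 → 4). Not NE.
(Bridge, Tunnel, Avenue): Driver B can switch to Avenue (-3 → -1). Not NE.
(Bridge, Tunnel, Bridge): Driver A can switch to Tunnel (-3 → 9). Not NE.
(Tunnel, Avenue, Avenue): Driver A can switch to Bridge (-4 → 3). Not NE.
(The remaining 5 profiles each have a profitable deviation by the same check.)

(Bridge, Bridge, Avenue)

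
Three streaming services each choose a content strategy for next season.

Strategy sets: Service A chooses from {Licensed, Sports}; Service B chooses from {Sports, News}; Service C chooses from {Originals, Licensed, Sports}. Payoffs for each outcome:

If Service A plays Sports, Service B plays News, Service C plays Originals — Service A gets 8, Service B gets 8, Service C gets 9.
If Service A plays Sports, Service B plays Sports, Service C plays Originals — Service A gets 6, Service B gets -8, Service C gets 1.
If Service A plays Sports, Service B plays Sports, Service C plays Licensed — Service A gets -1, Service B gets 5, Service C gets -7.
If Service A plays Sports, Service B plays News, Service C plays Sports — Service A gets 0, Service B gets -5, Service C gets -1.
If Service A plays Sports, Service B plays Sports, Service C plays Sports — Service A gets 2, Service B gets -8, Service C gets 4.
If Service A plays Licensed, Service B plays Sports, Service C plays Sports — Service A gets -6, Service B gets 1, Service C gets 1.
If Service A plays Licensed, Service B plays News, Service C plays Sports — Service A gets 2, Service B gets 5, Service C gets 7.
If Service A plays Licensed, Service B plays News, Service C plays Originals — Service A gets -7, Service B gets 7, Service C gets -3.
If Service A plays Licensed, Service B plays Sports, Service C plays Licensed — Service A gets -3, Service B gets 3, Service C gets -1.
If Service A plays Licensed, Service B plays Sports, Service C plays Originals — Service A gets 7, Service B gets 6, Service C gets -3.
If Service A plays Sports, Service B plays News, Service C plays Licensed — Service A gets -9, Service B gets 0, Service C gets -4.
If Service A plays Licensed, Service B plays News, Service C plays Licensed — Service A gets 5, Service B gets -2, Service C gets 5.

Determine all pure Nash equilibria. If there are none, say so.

(Licensed, News, Sports); (Sports, News, Originals)

(Licensed, Sports, Originals): Service B can switch to News (6 → 7). Not NE.
(Licensed, Sports, Licensed): Service A can switch to Sports (-3 → -1). Not NE.
(Licensed, Sports, Sports): Service A can switch to Sports (-6 → 2). Not NE.
(Licensed, News, Originals): Service A can switch to Sports (-7 → 8). Not NE.
(Licensed, News, Licensed): Service B can switch to Sports (-2 → 3). Not NE.
(Licensed, News, Sports): Service A gets 2, best alternative 0; Service B gets 5, best alternative 1; Service C gets 7, best alternative 5. No profitable deviation — NE.
(Sports, Sports, Originals): Service A can switch to Licensed (6 → 7). Not NE.
(Sports, Sports, Licensed): Service C can switch to Originals (-7 → 1). Not NE.
(Sports, Sports, Sports): Service B can switch to News (-8 → -5). Not NE.
(Sports, News, Originals): Service A gets 8, best alternative -7; Service B gets 8, best alternative -8; Service C gets 9, best alternative -1. No profitable deviation — NE.
(The remaining 2 profiles each have a profitable deviation by the same check.)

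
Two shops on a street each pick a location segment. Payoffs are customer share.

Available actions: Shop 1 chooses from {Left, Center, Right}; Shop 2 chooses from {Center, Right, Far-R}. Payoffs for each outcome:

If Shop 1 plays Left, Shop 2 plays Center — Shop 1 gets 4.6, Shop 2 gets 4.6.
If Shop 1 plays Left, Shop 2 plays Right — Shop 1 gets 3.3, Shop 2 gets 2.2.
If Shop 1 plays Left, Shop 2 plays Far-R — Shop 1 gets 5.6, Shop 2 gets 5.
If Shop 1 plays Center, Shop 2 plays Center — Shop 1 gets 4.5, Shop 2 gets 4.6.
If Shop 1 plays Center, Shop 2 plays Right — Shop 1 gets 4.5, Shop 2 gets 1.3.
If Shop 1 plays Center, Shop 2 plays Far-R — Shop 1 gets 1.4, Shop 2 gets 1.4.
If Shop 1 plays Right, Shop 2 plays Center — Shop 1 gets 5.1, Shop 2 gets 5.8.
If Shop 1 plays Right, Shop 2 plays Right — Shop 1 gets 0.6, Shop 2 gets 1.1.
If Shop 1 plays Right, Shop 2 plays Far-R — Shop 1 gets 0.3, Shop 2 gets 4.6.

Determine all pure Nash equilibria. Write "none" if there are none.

Pure-strategy Nash equilibria: (Left, Far-R) and (Right, Center)

Mark each player's best response to every combination of opponents' strategies; a profile where every player is best-responding is a pure Nash equilibrium.
Shop 1 against Center: payoffs 4.6, 4.5, 5.1 → best response Right.
Shop 1 against Right: payoffs 3.3, 4.5, 0.6 → best response Center.
Shop 1 against Far-R: payoffs 5.6, 1.4, 0.3 → best response Left.
Shop 2 against Left: payoffs 4.6, 2.2, 5 → best response Far-R.
Shop 2 against Center: payoffs 4.6, 1.3, 1.4 → best response Center.
Shop 2 against Right: payoffs 5.8, 1.1, 4.6 → best response Center.
Mutual best responses: (Left, Far-R); (Right, Center).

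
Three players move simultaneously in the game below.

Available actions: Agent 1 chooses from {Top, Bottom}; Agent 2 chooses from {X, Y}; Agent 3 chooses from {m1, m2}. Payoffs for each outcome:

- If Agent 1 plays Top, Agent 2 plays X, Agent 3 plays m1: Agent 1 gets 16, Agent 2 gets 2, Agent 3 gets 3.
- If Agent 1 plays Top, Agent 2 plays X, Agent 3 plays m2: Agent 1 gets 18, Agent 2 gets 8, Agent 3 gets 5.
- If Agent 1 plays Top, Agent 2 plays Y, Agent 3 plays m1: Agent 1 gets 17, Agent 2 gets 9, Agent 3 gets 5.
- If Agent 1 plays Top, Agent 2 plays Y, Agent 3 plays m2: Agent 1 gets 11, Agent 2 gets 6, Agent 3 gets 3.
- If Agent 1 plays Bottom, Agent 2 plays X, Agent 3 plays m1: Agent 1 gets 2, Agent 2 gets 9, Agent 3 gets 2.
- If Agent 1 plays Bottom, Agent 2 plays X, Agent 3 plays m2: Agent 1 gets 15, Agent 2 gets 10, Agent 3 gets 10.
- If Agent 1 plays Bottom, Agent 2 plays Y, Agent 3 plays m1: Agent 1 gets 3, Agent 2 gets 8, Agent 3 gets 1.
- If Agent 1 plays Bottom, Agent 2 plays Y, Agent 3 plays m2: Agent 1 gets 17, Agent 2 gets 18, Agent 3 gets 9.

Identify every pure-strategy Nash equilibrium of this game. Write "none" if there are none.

Pure-strategy Nash equilibria: (Top, X, m2) and (Top, Y, m1) and (Bottom, Y, m2)

Check each profile: it is a Nash equilibrium iff no player can strictly gain by switching unilaterally.
(Top, X, m1): Agent 2 can switch to Y (2 → 9). Not NE.
(Top, X, m2): Agent 1 gets 18, best alternative 15; Agent 2 gets 8, best alternative 6; Agent 3 gets 5, best alternative 3. No profitable deviation — NE.
(Top, Y, m1): Agent 1 gets 17, best alternative 3; Agent 2 gets 9, best alternative 2; Agent 3 gets 5, best alternative 3. No profitable deviation — NE.
(Top, Y, m2): Agent 1 can switch to Bottom (11 → 17). Not NE.
(Bottom, X, m1): Agent 1 can switch to Top (2 → 16). Not NE.
(Bottom, X, m2): Agent 1 can switch to Top (15 → 18). Not NE.
(Bottom, Y, m1): Agent 1 can switch to Top (3 → 17). Not NE.
(Bottom, Y, m2): Agent 1 gets 17, best alternative 11; Agent 2 gets 18, best alternative 10; Agent 3 gets 9, best alternative 1. No profitable deviation — NE.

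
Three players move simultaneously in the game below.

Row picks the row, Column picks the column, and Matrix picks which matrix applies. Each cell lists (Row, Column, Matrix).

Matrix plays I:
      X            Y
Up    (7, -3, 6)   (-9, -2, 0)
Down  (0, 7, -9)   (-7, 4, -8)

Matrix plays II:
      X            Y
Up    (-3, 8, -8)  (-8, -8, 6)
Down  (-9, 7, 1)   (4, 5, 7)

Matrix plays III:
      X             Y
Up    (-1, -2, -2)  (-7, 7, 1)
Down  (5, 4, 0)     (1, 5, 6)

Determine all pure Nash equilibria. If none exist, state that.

This game has no pure Nash equilibrium.

Check each profile: it is a Nash equilibrium iff no player can strictly gain by switching unilaterally.
(Up, X, I): Column can switch to Y (-3 → -2). Not NE.
(Up, X, II): Matrix can switch to I (-8 → 6). Not NE.
(Up, X, III): Row can switch to Down (-1 → 5). Not NE.
(Up, Y, I): Row can switch to Down (-9 → -7). Not NE.
(Up, Y, II): Row can switch to Down (-8 → 4). Not NE.
(Up, Y, III): Row can switch to Down (-7 → 1). Not NE.
(The remaining 6 profiles each have a profitable deviation by the same check.)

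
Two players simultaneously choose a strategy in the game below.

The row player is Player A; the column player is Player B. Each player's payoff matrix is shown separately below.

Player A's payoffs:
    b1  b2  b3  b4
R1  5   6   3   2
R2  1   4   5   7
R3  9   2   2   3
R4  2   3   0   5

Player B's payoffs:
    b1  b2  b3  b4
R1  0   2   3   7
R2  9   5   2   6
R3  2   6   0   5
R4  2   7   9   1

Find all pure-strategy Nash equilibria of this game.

none

Check each profile: it is a Nash equilibrium iff no player can strictly gain by switching unilaterally.
(R1, b1): Player A can switch to R3 (5 → 9). Not NE.
(R1, b2): Player B can switch to b3 (2 → 3). Not NE.
(R1, b3): Player A can switch to R2 (3 → 5). Not NE.
(R1, b4): Player A can switch to R2 (2 → 7). Not NE.
(R2, b1): Player A can switch to R1 (1 → 5). Not NE.
(R2, b2): Player A can switch to R1 (4 → 6). Not NE.
(R2, b3): Player B can switch to b1 (2 → 9). Not NE.
(R2, b4): Player B can switch to b1 (6 → 9). Not NE.
(The remaining 8 profiles each have a profitable deviation by the same check.)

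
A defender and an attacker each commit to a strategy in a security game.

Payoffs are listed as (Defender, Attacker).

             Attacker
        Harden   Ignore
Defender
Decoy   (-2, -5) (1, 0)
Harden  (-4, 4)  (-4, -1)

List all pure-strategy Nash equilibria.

(Decoy, Harden): Attacker can switch to Ignore (-5 → 0). Not NE.
(Decoy, Ignore): Defender gets 1, best alternative -4; Attacker gets 0, best alternative -5. No profitable deviation — NE.
(Harden, Harden): Defender can switch to Decoy (-4 → -2). Not NE.
(Harden, Ignore): Defender can switch to Decoy (-4 → 1). Not NE.

(Decoy, Ignore)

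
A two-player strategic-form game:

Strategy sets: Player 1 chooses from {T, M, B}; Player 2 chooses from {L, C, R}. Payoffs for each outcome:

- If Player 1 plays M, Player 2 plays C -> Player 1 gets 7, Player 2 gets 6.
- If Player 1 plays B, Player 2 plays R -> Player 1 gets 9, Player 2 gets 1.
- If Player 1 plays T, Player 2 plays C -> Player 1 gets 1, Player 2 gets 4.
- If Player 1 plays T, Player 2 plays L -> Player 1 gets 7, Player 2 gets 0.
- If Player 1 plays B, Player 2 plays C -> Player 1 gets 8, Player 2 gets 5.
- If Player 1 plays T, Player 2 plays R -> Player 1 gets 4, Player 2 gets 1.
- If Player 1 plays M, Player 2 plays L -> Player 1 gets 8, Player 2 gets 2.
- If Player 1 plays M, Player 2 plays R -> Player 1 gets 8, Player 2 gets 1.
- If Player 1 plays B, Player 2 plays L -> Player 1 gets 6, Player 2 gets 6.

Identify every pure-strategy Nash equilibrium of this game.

(T, L): Player 1 can switch to M (7 → 8). Not NE.
(T, C): Player 1 can switch to M (1 → 7). Not NE.
(T, R): Player 1 can switch to M (4 → 8). Not NE.
(M, L): Player 2 can switch to C (2 → 6). Not NE.
(M, C): Player 1 can switch to B (7 → 8). Not NE.
(M, R): Player 1 can switch to B (8 → 9). Not NE.
(B, L): Player 1 can switch to T (6 → 7). Not NE.
(B, C): Player 2 can switch to L (5 → 6). Not NE.
(The remaining 1 profile has a profitable deviation by the same check.)

This game has no pure Nash equilibrium.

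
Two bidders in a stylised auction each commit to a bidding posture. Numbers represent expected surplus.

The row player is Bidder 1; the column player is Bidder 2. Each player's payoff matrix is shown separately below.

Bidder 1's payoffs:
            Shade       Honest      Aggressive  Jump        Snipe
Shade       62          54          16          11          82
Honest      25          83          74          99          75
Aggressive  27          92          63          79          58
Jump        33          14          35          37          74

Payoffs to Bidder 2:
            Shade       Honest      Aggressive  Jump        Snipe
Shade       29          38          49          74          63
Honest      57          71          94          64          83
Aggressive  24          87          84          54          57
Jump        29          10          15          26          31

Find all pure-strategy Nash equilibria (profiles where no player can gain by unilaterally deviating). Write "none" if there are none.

Bidder 1 against Shade: payoffs 62, 25, 27, 33 → best response Shade.
Bidder 1 against Honest: payoffs 54, 83, 92, 14 → best response Aggressive.
Bidder 1 against Aggressive: payoffs 16, 74, 63, 35 → best response Honest.
Bidder 1 against Jump: payoffs 11, 99, 79, 37 → best response Honest.
Bidder 1 against Snipe: payoffs 82, 75, 58, 74 → best response Shade.
Bidder 2 against Shade: payoffs 29, 38, 49, 74, 63 → best response Jump.
Bidder 2 against Honest: payoffs 57, 71, 94, 64, 83 → best response Aggressive.
Bidder 2 against Aggressive: payoffs 24, 87, 84, 54, 57 → best response Honest.
Bidder 2 against Jump: payoffs 29, 10, 15, 26, 31 → best response Snipe.
Mutual best responses: (Honest, Aggressive); (Aggressive, Honest).

The pure Nash equilibria are (Honest, Aggressive) and (Aggressive, Honest).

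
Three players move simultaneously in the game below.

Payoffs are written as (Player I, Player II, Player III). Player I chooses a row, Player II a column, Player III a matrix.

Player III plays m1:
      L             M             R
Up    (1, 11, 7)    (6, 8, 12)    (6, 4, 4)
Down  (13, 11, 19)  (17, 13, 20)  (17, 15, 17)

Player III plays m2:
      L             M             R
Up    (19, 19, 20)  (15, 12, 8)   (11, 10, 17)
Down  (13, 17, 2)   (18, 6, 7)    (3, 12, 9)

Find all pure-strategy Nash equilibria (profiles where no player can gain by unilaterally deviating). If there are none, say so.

For each player, find the best response to each opponent profile; mutual best responses are the pure NE.
Player I against (L, m1): payoffs 1, 13 → best response Down.
Player I against (L, m2): payoffs 19, 13 → best response Up.
Player I against (M, m1): payoffs 6, 17 → best response Down.
Player I against (M, m2): payoffs 15, 18 → best response Down.
Player I against (R, m1): payoffs 6, 17 → best response Down.
Player I against (R, m2): payoffs 11, 3 → best response Up.
Player II against (Up, m1): payoffs 11, 8, 4 → best response L.
Player II against (Up, m2): payoffs 19, 12, 10 → best response L.
Player II against (Down, m1): payoffs 11, 13, 15 → best response R.
Player II against (Down, m2): payoffs 17, 6, 12 → best response L.
Player III against (Up, L): payoffs 7, 20 → best response m2.
Player III against (Up, M): payoffs 12, 8 → best response m1.
Player III against (Up, R): payoffs 4, 17 → best response m2.
Player III against (Down, L): payoffs 19, 2 → best response m1.
Player III against (Down, M): payoffs 20, 7 → best response m1.
Player III against (Down, R): payoffs 17, 9 → best response m1.
Mutual best responses: (Up, L, m2); (Down, R, m1).

Pure-strategy Nash equilibria: (Up, L, m2), (Down, R, m1)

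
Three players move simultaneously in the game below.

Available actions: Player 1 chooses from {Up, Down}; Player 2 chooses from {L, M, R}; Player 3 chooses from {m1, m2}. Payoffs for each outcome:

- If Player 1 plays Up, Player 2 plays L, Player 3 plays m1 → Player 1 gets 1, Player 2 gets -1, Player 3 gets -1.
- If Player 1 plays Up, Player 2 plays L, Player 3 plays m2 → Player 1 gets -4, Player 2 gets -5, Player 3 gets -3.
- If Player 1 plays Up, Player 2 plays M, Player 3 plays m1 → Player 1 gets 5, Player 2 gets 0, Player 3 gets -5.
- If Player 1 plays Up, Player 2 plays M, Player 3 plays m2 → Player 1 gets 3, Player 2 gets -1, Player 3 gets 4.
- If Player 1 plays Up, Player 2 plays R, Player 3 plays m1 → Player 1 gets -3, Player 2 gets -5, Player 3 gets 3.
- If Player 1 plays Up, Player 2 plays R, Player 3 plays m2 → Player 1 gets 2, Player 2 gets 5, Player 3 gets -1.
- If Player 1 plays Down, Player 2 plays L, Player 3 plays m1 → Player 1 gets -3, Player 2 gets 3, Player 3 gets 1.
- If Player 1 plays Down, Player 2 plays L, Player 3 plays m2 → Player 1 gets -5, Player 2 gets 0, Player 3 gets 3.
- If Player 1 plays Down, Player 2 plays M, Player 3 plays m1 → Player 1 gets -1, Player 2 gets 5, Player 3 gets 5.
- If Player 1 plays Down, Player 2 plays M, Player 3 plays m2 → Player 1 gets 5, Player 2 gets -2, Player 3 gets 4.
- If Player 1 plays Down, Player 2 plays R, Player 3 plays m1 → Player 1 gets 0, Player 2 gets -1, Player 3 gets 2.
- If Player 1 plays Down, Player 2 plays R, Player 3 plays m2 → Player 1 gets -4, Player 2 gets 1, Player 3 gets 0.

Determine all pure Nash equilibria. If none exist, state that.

none

Player 1 against (L, m1): payoffs 1, -3 → best response Up.
Player 1 against (L, m2): payoffs -4, -5 → best response Up.
Player 1 against (M, m1): payoffs 5, -1 → best response Up.
Player 1 against (M, m2): payoffs 3, 5 → best response Down.
Player 1 against (R, m1): payoffs -3, 0 → best response Down.
Player 1 against (R, m2): payoffs 2, -4 → best response Up.
Player 2 against (Up, m1): payoffs -1, 0, -5 → best response M.
Player 2 against (Up, m2): payoffs -5, -1, 5 → best response R.
Player 2 against (Down, m1): payoffs 3, 5, -1 → best response M.
Player 2 against (Down, m2): payoffs 0, -2, 1 → best response R.
Player 3 against (Up, L): payoffs -1, -3 → best response m1.
Player 3 against (Up, M): payoffs -5, 4 → best response m2.
Player 3 against (Up, R): payoffs 3, -1 → best response m1.
Player 3 against (Down, L): payoffs 1, 3 → best response m2.
Player 3 against (Down, M): payoffs 5, 4 → best response m1.
Player 3 against (Down, R): payoffs 2, 0 → best response m1.
No profile is a mutual best response for all players.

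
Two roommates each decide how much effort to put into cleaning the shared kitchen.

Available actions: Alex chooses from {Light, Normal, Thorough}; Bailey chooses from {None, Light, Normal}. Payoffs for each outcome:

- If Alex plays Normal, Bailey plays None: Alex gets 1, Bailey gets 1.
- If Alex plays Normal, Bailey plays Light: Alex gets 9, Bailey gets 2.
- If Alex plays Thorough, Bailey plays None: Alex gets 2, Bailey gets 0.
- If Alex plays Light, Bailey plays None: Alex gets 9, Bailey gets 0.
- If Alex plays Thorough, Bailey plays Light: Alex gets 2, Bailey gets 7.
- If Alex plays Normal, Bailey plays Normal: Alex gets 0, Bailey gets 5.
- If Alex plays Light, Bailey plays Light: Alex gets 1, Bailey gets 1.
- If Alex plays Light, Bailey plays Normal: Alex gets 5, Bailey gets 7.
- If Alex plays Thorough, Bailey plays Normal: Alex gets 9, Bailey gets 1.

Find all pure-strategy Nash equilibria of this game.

There is no pure-strategy Nash equilibrium.

(Light, None): Bailey can switch to Light (0 → 1). Not NE.
(Light, Light): Alex can switch to Normal (1 → 9). Not NE.
(Light, Normal): Alex can switch to Thorough (5 → 9). Not NE.
(Normal, None): Alex can switch to Light (1 → 9). Not NE.
(Normal, Light): Bailey can switch to Normal (2 → 5). Not NE.
(Normal, Normal): Alex can switch to Light (0 → 5). Not NE.
(The remaining 3 profiles each have a profitable deviation by the same check.)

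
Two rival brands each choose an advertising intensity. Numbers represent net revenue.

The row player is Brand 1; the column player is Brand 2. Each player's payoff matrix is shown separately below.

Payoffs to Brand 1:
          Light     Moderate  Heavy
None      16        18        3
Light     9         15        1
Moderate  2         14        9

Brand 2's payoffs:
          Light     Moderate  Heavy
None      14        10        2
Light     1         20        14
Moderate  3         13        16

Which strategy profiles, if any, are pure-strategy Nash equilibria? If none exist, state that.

(None, Light) and (Moderate, Heavy)

Mark each player's best response to every combination of opponents' strategies; a profile where every player is best-responding is a pure Nash equilibrium.
Brand 1 against Light: payoffs 16, 9, 2 → best response None.
Brand 1 against Moderate: payoffs 18, 15, 14 → best response None.
Brand 1 against Heavy: payoffs 3, 1, 9 → best response Moderate.
Brand 2 against None: payoffs 14, 10, 2 → best response Light.
Brand 2 against Light: payoffs 1, 20, 14 → best response Moderate.
Brand 2 against Moderate: payoffs 3, 13, 16 → best response Heavy.
Mutual best responses: (None, Light); (Moderate, Heavy).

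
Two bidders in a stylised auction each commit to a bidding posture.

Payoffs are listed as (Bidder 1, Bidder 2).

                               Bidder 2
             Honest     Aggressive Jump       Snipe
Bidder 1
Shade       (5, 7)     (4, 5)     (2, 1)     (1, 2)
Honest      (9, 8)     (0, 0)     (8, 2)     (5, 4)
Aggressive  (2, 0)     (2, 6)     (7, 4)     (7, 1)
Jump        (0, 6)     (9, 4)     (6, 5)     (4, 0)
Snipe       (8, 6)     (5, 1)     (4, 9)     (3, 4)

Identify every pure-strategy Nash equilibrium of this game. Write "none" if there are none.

Bidder 1 against Honest: payoffs 5, 9, 2, 0, 8 → best response Honest.
Bidder 1 against Aggressive: payoffs 4, 0, 2, 9, 5 → best response Jump.
Bidder 1 against Jump: payoffs 2, 8, 7, 6, 4 → best response Honest.
Bidder 1 against Snipe: payoffs 1, 5, 7, 4, 3 → best response Aggressive.
Bidder 2 against Shade: payoffs 7, 5, 1, 2 → best response Honest.
Bidder 2 against Honest: payoffs 8, 0, 2, 4 → best response Honest.
Bidder 2 against Aggressive: payoffs 0, 6, 4, 1 → best response Aggressive.
Bidder 2 against Jump: payoffs 6, 4, 5, 0 → best response Honest.
Bidder 2 against Snipe: payoffs 6, 1, 9, 4 → best response Jump.
Mutual best responses: (Honest, Honest).

The unique pure-strategy Nash equilibrium is (Honest, Honest).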